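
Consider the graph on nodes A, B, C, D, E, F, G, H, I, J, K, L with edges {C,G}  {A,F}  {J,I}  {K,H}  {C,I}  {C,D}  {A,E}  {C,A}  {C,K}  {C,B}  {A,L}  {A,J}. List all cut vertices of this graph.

Removing A increases the component count from 1 to 4, so A is a cut vertex.
Removing C increases the component count from 1 to 5, so C is a cut vertex.
Removing K increases the component count from 1 to 2, so K is a cut vertex.
By contrast removing L leaves 1 component; it is not a cut vertex. No other vertex is a cut vertex either.

A, C, K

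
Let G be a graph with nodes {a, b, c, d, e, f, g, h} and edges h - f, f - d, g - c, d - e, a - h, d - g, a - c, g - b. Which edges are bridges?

b-g, d-e

The edges on the cycle a-h-f-d-g-c-a are not bridges since each lies on that cycle.
But removing g - b disconnects g from b; removing d - e disconnects d from e — these are bridges.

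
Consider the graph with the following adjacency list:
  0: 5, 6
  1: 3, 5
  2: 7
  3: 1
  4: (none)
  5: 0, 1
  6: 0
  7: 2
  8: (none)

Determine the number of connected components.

4 is isolated — a component by itself.
8 is isolated — a component by itself.
Starting from 2 we can reach 2, 7. That is one component of size 2.
Starting from 0 we can reach 0, 1, 3, 5, 6. That is one component of size 5.
Total: 4 components.

4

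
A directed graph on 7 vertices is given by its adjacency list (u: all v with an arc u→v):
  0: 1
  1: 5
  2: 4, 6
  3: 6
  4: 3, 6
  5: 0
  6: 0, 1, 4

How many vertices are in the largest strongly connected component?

3

{0, 1, 5} are all mutually reachable — one SCC of size 3.
{3, 4, 6} are all mutually reachable — one SCC of size 3.
{2} is an SCC by itself.
The largest has 3 vertices.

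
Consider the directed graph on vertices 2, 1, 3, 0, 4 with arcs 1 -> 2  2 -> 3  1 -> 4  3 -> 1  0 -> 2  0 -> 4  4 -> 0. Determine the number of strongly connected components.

1

{0, 1, 2, 3, 4} are all mutually reachable — one SCC of size 5.
That gives 1 strongly connected component.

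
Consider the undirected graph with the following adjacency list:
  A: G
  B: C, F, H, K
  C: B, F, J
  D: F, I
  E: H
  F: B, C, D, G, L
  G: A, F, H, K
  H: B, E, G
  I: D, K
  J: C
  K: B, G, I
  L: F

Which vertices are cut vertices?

C, F, G, H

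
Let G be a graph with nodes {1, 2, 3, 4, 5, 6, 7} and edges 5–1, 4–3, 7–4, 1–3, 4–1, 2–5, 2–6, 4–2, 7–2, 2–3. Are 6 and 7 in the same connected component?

Yes

From 6 we can reach 1, 2, 3, 4, 5, 6, 7, which includes 7.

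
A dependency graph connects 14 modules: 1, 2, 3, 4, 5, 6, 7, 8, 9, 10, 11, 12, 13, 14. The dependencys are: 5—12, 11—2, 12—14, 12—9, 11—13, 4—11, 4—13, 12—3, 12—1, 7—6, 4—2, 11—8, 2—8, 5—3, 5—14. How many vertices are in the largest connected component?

6

10 is isolated — a component by itself.
Starting from 6 we can reach 6, 7. That is one component of size 2.
Starting from 2 we can reach 2, 4, 8, 11, 13. That is one component of size 5.
Starting from 1 we can reach 1, 3, 5, 9, 12, 14. That is one component of size 6.
The largest has 6 vertices.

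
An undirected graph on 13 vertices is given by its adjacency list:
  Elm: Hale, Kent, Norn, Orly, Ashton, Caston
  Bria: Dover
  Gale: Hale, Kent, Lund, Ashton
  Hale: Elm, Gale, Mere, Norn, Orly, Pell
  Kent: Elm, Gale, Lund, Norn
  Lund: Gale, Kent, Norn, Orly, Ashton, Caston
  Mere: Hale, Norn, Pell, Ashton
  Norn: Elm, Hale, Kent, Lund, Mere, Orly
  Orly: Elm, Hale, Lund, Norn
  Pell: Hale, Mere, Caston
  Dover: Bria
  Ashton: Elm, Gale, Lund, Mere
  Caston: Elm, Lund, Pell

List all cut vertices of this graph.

Removing Mere, for instance, still leaves 2 components. No single vertex removal increases the component count — the graph has no articulation points.

none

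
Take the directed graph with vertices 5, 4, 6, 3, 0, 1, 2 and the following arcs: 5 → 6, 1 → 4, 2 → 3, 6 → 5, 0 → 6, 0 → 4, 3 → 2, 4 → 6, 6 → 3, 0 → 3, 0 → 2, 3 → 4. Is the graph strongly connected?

No

There is no directed path from 6 to 0, so the graph is not strongly connected.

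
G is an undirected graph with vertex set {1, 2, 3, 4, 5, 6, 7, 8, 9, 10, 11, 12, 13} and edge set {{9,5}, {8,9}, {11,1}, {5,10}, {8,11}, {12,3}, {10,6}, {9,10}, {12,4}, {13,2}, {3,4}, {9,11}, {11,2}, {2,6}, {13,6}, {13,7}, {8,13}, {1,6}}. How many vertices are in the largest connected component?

10

Starting from 3 we can reach 3, 4, 12. That is one component of size 3.
Starting from 1 we can reach 1, 2, 5, 6, 7, 8, 9, 10, 11, 13. That is one component of size 10.
The largest has 10 vertices.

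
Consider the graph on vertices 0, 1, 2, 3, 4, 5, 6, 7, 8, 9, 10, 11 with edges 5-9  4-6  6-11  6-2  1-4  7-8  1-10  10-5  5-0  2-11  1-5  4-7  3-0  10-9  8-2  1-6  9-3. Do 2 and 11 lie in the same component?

From 2 we can reach 0, 1, 2, 3, 4, 5, 6, 7, 8, 9, 10, 11, which includes 11.

Yes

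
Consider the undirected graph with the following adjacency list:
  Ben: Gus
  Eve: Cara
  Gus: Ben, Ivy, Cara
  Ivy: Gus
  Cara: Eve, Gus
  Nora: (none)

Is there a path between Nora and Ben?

The component containing Nora is {Nora}, and Ben is not in it.

No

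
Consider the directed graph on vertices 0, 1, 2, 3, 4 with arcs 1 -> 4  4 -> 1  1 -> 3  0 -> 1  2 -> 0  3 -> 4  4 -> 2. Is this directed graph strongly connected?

Yes

From 0 we can reach every vertex (0, 1, 2, 3, 4), and every vertex can reach 0 (0, 1, 2, 3, 4). So the whole graph is one strongly connected component.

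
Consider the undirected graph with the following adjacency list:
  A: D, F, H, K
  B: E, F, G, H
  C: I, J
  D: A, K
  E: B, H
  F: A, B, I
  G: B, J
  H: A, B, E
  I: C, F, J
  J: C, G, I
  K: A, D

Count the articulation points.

1

Removing A increases the component count from 1 to 2, so A is a cut vertex.
By contrast removing F leaves 1 component; it is not a cut vertex. No other vertex is a cut vertex either.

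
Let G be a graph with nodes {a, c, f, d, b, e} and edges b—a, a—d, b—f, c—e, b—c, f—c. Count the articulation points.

Removing a increases the component count from 1 to 2, so a is a cut vertex.
Removing b increases the component count from 1 to 2, so b is a cut vertex.
Removing c increases the component count from 1 to 2, so c is a cut vertex.
By contrast removing e leaves 1 component; it is not a cut vertex. No other vertex is a cut vertex either.

3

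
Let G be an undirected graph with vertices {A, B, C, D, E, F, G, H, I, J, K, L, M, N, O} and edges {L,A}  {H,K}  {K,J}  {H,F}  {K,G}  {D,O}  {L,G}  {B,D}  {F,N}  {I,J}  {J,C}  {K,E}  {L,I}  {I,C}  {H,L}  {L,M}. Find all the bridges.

A-L, B-D, D-O, E-K, F-H, F-N, L-M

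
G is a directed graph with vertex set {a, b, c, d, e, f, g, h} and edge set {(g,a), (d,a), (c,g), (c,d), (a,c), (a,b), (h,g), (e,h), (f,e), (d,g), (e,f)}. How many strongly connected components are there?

{a, c, d, g} are all mutually reachable — one SCC of size 4.
{e, f} are all mutually reachable — one SCC of size 2.
{h} is an SCC by itself.
{b} is an SCC by itself.
That gives 4 strongly connected components.

4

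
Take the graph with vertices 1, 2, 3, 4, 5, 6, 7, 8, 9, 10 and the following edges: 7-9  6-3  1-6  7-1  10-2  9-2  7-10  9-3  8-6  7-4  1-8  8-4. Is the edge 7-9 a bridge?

No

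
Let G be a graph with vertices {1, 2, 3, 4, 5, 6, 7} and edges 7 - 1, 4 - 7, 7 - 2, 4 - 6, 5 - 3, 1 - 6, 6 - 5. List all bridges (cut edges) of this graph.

2-7, 3-5, 5-6

The edges on the cycle 4-7-1-6-4 are not bridges since each lies on that cycle.
But removing 6 - 5 disconnects 6 from 5; removing 7 - 2 disconnects 7 from 2; removing 5 - 3 disconnects 5 from 3 — these are bridges.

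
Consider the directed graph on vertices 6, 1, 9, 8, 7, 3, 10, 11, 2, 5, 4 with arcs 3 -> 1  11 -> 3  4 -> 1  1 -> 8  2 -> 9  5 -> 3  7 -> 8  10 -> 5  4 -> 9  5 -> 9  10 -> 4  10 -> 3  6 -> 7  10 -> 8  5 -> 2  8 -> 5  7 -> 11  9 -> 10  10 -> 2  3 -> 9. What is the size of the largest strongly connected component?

8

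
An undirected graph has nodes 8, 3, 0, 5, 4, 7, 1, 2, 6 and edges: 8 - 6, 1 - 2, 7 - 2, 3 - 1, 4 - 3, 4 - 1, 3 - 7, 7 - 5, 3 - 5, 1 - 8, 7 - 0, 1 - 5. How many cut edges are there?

3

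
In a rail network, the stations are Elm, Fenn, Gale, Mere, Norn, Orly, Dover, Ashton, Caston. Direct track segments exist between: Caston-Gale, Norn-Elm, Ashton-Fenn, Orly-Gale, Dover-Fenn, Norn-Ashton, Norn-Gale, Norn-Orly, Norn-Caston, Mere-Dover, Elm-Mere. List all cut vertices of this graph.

Removing Norn increases the component count from 1 to 2, so Norn is a cut vertex.
By contrast removing Orly leaves 1 component; it is not a cut vertex. No other vertex is a cut vertex either.

Norn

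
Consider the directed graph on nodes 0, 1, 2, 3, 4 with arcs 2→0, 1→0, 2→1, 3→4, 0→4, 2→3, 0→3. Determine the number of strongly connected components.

{1} is an SCC by itself.
{4} is an SCC by itself.
{3} is an SCC by itself.
{0} is an SCC by itself.
{2} is an SCC by itself.
That gives 5 strongly connected components.

5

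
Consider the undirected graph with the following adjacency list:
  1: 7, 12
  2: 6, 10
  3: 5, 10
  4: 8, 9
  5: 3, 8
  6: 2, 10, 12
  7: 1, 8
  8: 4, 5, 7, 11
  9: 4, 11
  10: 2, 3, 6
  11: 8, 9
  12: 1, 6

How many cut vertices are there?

1

Removing 8 increases the component count from 1 to 2, so 8 is a cut vertex.
By contrast removing 9 leaves 1 component; it is not a cut vertex. No other vertex is a cut vertex either.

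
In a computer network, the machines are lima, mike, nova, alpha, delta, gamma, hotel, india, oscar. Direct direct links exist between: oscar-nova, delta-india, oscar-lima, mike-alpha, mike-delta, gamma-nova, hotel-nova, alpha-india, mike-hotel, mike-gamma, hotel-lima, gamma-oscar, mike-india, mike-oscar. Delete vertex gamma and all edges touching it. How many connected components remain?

1

With gamma gone, the remaining components are: {lima, mike, nova, alpha, delta, hotel, india, oscar}.
That is 1 component.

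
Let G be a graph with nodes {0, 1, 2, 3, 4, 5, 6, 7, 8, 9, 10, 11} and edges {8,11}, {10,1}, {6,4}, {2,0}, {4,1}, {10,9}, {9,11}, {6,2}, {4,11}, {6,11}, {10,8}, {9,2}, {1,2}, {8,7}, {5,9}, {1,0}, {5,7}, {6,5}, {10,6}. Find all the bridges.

none

The edges on the cycle 10-8-7-5-6-10 are not bridges since each lies on that cycle.
Every edge lies on some cycle, so there are no bridges.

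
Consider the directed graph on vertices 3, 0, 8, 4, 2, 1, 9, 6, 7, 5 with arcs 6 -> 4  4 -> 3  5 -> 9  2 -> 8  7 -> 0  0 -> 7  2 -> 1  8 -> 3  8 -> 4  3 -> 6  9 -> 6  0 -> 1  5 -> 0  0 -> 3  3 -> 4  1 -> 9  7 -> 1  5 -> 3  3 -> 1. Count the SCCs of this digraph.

5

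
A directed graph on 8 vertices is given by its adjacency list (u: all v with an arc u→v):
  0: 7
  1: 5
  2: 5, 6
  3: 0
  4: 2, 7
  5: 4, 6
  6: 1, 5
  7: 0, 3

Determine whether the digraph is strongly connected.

There is no directed path from 0 to 1, so the graph is not strongly connected.

No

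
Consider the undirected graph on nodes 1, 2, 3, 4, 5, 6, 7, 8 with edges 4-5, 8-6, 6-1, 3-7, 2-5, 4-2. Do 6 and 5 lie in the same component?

No

The component containing 6 is {1, 6, 8}, and 5 is not in it.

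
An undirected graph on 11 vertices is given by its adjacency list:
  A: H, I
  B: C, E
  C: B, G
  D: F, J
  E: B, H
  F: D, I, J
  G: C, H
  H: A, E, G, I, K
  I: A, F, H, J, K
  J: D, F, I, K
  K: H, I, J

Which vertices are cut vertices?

H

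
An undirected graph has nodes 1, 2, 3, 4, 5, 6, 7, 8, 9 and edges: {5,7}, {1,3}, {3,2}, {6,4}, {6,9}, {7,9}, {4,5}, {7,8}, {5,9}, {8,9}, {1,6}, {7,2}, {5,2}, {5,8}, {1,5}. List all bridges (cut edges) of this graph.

The edges on the cycle 6-4-5-7-8-9-6 are not bridges since each lies on that cycle.
Every edge lies on some cycle, so there are no bridges.

none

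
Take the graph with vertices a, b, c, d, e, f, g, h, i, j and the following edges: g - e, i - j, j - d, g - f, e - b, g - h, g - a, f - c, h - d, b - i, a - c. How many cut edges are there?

0

The edges on the cycle g-a-c-f-g are not bridges since each lies on that cycle.
Every edge lies on some cycle, so there are no bridges.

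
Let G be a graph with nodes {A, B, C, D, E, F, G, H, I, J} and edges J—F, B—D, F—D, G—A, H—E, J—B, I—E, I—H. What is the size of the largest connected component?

C is isolated — a component by itself.
Starting from A we can reach A, G. That is one component of size 2.
Starting from E we can reach E, H, I. That is one component of size 3.
Starting from B we can reach B, D, F, J. That is one component of size 4.
The largest has 4 vertices.

4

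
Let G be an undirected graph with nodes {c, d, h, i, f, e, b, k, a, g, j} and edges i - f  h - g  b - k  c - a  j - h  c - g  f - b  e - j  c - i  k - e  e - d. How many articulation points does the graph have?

2

Removing c increases the component count from 1 to 2, so c is a cut vertex.
Removing e increases the component count from 1 to 2, so e is a cut vertex.
By contrast removing f leaves 1 component; it is not a cut vertex. No other vertex is a cut vertex either.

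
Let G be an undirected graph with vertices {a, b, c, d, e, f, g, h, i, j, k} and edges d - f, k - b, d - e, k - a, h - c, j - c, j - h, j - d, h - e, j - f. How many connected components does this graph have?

4

i is isolated — a component by itself.
g is isolated — a component by itself.
Starting from a we can reach a, b, k. That is one component of size 3.
Starting from c we can reach c, d, e, f, h, j. That is one component of size 6.
Total: 4 components.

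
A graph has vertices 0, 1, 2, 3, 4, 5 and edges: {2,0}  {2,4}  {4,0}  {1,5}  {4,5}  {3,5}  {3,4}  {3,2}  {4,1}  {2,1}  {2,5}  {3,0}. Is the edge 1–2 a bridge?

No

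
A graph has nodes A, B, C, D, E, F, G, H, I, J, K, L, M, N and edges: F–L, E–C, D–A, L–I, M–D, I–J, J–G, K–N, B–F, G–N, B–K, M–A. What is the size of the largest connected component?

8

H is isolated — a component by itself.
Starting from C we can reach C, E. That is one component of size 2.
Starting from A we can reach A, D, M. That is one component of size 3.
Starting from B we can reach B, F, G, I, J, K, L, N. That is one component of size 8.
The largest has 8 vertices.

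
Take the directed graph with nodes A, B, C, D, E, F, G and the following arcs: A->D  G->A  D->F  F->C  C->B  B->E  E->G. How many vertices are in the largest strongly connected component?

7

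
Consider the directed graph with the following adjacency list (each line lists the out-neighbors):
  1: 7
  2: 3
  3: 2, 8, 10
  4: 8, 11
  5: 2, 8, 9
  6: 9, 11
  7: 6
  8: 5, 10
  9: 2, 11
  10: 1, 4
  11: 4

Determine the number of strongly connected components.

1

{1, 2, 3, 4, 5, 6, 7, 8, 9, 10, 11} are all mutually reachable — one SCC of size 11.
That gives 1 strongly connected component.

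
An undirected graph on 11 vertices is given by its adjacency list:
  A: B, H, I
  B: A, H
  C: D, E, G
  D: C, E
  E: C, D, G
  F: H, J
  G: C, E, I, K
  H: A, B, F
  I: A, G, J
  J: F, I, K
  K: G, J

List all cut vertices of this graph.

Removing G increases the component count from 1 to 2, so G is a cut vertex.
By contrast removing D leaves 1 component; it is not a cut vertex. No other vertex is a cut vertex either.

G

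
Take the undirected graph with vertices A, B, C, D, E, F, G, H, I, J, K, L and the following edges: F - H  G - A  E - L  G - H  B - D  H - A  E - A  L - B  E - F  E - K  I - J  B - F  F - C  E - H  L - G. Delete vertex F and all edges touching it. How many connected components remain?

3

With F gone, the remaining components are: {C}; {I, J}; {A, B, D, E, G, H, K, L}.
That is 3 components.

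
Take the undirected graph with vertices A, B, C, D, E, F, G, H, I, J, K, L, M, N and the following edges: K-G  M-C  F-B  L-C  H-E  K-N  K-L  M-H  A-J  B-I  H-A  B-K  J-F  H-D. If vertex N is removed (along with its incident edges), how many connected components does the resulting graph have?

1

With N gone, the remaining components are: {A, B, C, D, E, F, G, H, I, J, K, L, M}.
That is 1 component.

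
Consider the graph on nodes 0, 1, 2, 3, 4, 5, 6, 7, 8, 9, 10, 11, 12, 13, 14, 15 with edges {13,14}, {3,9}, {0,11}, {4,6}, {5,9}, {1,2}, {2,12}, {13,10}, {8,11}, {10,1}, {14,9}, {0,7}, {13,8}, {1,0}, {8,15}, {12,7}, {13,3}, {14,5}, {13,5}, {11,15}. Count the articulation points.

1

Removing 13 increases the component count from 2 to 3, so 13 is a cut vertex.
By contrast removing 2 leaves 2 components; it is not a cut vertex. No other vertex is a cut vertex either.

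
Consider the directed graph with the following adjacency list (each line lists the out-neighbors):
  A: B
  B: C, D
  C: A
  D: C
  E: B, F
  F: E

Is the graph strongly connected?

No

There is no directed path from A to E, so the graph is not strongly connected.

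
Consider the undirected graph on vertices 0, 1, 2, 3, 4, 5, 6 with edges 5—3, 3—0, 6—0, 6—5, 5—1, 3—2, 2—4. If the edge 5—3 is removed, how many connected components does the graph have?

5 and 3 are still connected via 5-6-0-3, so the component count stays at 1.

1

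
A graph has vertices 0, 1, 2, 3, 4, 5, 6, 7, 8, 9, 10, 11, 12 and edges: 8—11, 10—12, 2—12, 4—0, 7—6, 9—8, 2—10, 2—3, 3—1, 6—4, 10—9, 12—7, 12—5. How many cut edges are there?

10

The edges on the cycle 2-10-12-2 are not bridges since each lies on that cycle.
But removing 9—8 disconnects 9 from 8; removing 2—3 disconnects 2 from 3; removing 6—4 disconnects 6 from 4; removing 12—7 disconnects 12 from 7 — these are bridges.
In total 10 edges are bridges.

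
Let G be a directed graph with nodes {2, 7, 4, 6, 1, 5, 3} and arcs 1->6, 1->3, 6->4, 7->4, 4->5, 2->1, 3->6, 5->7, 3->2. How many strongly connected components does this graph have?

{4, 5, 7} are all mutually reachable — one SCC of size 3.
{1, 2, 3} are all mutually reachable — one SCC of size 3.
{6} is an SCC by itself.
That gives 3 strongly connected components.

3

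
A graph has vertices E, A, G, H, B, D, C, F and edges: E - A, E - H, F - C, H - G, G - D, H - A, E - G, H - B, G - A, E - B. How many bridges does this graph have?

The edges on the cycle E-H-A-G-E are not bridges since each lies on that cycle.
But removing F - C disconnects F from C; removing D - G disconnects D from G — these are bridges.
That makes 2 bridges.

2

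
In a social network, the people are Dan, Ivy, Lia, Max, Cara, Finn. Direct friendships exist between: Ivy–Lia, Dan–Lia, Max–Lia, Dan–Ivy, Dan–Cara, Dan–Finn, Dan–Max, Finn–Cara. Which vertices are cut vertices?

Removing Dan increases the component count from 1 to 2, so Dan is a cut vertex.
By contrast removing Max leaves 1 component; it is not a cut vertex. No other vertex is a cut vertex either.

Dan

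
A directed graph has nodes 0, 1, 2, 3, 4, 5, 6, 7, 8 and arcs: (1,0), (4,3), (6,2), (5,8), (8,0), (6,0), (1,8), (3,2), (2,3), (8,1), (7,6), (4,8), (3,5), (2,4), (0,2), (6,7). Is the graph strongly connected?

No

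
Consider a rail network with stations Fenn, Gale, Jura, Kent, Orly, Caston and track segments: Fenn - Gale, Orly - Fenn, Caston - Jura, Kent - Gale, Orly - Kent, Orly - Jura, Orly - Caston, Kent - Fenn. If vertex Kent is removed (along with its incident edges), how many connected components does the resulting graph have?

1

With Kent gone, the remaining components are: {Fenn, Gale, Jura, Orly, Caston}.
That is 1 component.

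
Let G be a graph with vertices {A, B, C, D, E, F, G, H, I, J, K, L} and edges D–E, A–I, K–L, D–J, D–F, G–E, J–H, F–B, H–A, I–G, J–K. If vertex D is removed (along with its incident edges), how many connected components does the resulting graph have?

With D gone, the remaining components are: {C}; {B, F}; {A, E, G, H, I, J, K, L}.
That is 3 components.

3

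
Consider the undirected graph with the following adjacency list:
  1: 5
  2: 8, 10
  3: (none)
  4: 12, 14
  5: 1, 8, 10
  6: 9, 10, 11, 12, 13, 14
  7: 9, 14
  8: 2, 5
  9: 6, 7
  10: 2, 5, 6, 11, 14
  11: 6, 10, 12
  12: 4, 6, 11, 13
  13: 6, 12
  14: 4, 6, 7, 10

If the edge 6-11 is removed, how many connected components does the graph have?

6 and 11 are still connected via 6-10-11, so the component count stays at 2.

2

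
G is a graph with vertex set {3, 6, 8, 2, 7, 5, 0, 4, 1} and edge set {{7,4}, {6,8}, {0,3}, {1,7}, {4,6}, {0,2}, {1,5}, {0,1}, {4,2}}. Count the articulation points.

Removing 0 increases the component count from 1 to 2, so 0 is a cut vertex.
Removing 1 increases the component count from 1 to 2, so 1 is a cut vertex.
Removing 4 increases the component count from 1 to 2, so 4 is a cut vertex.
Likewise 6 is a cut vertex.
By contrast removing 8 leaves 1 component; it is not a cut vertex. No other vertex is a cut vertex either.

4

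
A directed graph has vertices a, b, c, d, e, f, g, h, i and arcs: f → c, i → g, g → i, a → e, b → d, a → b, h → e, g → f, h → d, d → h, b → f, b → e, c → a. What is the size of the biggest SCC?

{a, b, c, f} are all mutually reachable — one SCC of size 4.
{d, h} are all mutually reachable — one SCC of size 2.
{g, i} are all mutually reachable — one SCC of size 2.
{e} is an SCC by itself.
The largest has 4 vertices.

4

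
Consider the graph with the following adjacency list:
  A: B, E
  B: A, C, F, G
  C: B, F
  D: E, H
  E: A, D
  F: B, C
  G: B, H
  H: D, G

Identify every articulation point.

B

Removing B increases the component count from 1 to 2, so B is a cut vertex.
By contrast removing H leaves 1 component; it is not a cut vertex. No other vertex is a cut vertex either.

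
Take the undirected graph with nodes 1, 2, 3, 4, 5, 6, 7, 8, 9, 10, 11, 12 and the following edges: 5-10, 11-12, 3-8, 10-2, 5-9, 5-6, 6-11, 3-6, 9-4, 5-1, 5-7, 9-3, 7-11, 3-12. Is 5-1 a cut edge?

Removing 5-1 leaves no path between 5 and 1: the component count goes from 1 to 2. So it is a bridge.

Yes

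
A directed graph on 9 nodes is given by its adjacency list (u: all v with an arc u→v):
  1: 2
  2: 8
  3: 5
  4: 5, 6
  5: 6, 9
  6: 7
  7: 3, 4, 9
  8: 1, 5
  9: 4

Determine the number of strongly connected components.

2

{3, 4, 5, 6, 7, 9} are all mutually reachable — one SCC of size 6.
{1, 2, 8} are all mutually reachable — one SCC of size 3.
That gives 2 strongly connected components.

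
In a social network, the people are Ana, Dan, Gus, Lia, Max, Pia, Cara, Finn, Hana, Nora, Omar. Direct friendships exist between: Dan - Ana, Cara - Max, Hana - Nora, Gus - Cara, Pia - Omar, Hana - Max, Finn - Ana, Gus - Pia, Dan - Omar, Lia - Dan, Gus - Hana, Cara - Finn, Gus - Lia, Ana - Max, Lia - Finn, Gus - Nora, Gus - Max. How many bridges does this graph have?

0

The edges on the cycle Gus-Lia-Dan-Ana-Max-Cara-Gus are not bridges since each lies on that cycle.
Every edge lies on some cycle, so there are no bridges.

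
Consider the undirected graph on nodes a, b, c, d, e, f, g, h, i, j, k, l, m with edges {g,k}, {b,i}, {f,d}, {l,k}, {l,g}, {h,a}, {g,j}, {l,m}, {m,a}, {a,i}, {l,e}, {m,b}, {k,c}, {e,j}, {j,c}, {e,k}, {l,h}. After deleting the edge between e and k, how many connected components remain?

e and k are still connected via e-l-k, so the component count stays at 2.

2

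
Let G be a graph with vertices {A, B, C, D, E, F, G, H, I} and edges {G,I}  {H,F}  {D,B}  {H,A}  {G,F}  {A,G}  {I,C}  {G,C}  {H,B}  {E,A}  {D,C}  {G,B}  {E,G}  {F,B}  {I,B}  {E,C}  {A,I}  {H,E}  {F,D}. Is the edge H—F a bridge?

After removing H—F, the path H-B-F still connects them, so the edge is not a bridge.

No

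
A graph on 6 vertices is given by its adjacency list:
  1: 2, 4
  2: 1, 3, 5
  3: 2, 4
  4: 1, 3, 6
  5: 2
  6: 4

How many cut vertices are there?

2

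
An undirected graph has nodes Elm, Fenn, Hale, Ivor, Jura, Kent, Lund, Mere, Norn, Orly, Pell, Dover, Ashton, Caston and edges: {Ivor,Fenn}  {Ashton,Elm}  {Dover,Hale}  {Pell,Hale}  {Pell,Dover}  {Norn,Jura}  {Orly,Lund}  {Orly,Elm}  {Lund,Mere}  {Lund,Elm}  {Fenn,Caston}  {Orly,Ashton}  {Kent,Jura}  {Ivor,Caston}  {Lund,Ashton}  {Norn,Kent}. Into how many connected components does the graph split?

4

Starting from Jura we can reach Jura, Kent, Norn. That is one component of size 3.
Starting from Fenn we can reach Fenn, Ivor, Caston. That is one component of size 3.
Starting from Hale we can reach Hale, Pell, Dover. That is one component of size 3.
Starting from Elm we can reach Elm, Lund, Mere, Orly, Ashton. That is one component of size 5.
Total: 4 components.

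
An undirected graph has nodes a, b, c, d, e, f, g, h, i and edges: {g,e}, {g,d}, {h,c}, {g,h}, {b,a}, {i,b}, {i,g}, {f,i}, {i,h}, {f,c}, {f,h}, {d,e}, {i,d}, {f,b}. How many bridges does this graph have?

The edges on the cycle i-g-e-d-i are not bridges since each lies on that cycle.
But removing b-a disconnects b from a — this is a bridge.

1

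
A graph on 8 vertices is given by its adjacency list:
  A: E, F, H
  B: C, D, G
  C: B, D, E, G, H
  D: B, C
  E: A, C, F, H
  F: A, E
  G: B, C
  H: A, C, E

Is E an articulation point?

No

Deleting E leaves 1 component (was 1) (its neighbors A, C, F, H remain connected to each other), so E is not a cut vertex.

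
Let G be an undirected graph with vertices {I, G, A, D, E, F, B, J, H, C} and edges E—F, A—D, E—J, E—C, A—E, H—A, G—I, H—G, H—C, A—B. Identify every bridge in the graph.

A-B, A-D, E-F, E-J, G-H, G-I

The edges on the cycle H-A-E-C-H are not bridges since each lies on that cycle.
But removing A—B disconnects A from B; removing E—F disconnects E from F; removing H—G disconnects H from G; removing A—D disconnects A from D — these are bridges.
In total 6 edges are bridges.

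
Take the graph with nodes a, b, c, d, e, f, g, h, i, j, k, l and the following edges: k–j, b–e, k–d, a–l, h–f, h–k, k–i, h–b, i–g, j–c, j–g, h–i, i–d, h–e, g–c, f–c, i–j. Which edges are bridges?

a-l

The edges on the cycle h-b-e-h are not bridges since each lies on that cycle.
But removing a–l disconnects a from l — this is a bridge.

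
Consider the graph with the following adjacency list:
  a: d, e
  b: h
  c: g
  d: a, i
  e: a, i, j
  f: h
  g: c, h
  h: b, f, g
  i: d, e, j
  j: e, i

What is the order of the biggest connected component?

5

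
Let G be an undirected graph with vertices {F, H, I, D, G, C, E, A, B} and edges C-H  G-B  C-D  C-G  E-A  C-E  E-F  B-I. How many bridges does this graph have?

8

removing G-B disconnects G from B; removing E-F disconnects E from F; removing E-C disconnects E from C; removing E-A disconnects E from A — these are bridges.
In total 8 edges are bridges.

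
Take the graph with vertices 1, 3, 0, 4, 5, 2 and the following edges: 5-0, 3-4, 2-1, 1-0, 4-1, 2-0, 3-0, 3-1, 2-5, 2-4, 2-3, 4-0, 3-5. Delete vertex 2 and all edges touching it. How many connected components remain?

1

With 2 gone, the remaining components are: {0, 1, 3, 4, 5}.
That is 1 component.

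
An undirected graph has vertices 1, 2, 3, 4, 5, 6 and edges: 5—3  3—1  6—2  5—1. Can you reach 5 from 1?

From 1 we can reach 1, 3, 5, which includes 5.

Yes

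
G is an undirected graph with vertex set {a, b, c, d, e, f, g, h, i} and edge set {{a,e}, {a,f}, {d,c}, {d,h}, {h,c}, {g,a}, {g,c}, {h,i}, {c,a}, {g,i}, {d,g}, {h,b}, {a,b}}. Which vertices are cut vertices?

a

Removing a increases the component count from 1 to 3, so a is a cut vertex.
By contrast removing d leaves 1 component; it is not a cut vertex. No other vertex is a cut vertex either.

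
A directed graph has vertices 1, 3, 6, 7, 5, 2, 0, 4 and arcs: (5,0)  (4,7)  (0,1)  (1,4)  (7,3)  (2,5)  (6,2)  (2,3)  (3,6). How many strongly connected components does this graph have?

1

{0, 1, 2, 3, 4, 5, 6, 7} are all mutually reachable — one SCC of size 8.
That gives 1 strongly connected component.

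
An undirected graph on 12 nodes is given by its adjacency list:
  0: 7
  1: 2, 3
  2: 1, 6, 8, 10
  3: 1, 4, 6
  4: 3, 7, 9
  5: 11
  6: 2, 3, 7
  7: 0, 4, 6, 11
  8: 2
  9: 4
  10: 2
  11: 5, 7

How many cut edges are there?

6

The edges on the cycle 7-6-2-1-3-4-7 are not bridges since each lies on that cycle.
But removing 2-8 disconnects 2 from 8; removing 5-11 disconnects 5 from 11; removing 7-0 disconnects 7 from 0; removing 7-11 disconnects 7 from 11 — these are bridges.
In total 6 edges are bridges.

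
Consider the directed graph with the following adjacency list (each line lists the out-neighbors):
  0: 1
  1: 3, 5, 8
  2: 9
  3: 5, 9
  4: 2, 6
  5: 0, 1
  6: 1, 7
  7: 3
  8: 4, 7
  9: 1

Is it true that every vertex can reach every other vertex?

From 1 we can reach every vertex (0, 1, 2, 3, 4, 5, 6, 7, 8, 9), and every vertex can reach 1 (0, 1, 2, 3, 4, 5, 6, 7, 8, 9). So the whole graph is one strongly connected component.

Yes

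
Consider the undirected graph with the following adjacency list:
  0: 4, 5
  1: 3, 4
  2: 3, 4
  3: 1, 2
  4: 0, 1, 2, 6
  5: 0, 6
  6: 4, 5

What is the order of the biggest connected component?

7

Starting from 0 we can reach 0, 1, 2, 3, 4, 5, 6. That is one component of size 7.
The largest has 7 vertices.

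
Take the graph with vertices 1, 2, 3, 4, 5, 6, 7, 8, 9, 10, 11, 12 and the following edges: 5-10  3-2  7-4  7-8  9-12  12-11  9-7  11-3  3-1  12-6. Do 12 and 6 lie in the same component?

Yes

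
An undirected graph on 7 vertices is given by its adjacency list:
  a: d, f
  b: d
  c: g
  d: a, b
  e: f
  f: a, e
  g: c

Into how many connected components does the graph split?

2

Starting from c we can reach c, g. That is one component of size 2.
Starting from a we can reach a, b, d, e, f. That is one component of size 5.
Total: 2 components.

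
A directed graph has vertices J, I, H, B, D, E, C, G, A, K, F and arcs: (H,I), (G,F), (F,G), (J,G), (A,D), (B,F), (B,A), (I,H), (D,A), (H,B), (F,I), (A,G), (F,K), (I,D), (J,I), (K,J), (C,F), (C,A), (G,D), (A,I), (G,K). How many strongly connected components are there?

3

{A, B, D, F, G, H, I, J, K} are all mutually reachable — one SCC of size 9.
{C} is an SCC by itself.
{E} is an SCC by itself.
That gives 3 strongly connected components.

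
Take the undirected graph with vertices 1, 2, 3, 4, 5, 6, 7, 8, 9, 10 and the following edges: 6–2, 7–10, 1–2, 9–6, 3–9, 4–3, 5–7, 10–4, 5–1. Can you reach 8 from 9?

No

The component containing 9 is {1, 2, 3, 4, 5, 6, 7, 9, 10}, and 8 is not in it.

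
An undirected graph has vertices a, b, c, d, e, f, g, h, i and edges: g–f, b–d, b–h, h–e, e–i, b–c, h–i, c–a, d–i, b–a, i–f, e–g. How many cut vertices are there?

1

Removing b increases the component count from 1 to 2, so b is a cut vertex.
By contrast removing e leaves 1 component; it is not a cut vertex. No other vertex is a cut vertex either.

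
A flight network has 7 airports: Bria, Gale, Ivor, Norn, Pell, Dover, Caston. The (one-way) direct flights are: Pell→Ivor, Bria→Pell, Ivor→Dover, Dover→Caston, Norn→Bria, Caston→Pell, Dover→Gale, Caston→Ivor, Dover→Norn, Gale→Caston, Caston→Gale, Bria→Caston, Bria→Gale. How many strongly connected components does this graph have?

1

{Bria, Gale, Ivor, Norn, Pell, Dover, Caston} are all mutually reachable — one SCC of size 7.
That gives 1 strongly connected component.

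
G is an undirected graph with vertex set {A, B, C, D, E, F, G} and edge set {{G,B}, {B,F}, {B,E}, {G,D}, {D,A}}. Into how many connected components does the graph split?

C is isolated — a component by itself.
Starting from A we can reach A, B, D, E, F, G. That is one component of size 6.
Total: 2 components.

2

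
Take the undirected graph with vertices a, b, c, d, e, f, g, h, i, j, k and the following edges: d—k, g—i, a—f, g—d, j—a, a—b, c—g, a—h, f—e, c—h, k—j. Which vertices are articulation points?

a, f, g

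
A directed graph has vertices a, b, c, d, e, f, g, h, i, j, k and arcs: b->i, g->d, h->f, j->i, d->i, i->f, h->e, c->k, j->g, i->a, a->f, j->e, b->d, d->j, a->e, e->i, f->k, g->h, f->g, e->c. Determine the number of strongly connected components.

4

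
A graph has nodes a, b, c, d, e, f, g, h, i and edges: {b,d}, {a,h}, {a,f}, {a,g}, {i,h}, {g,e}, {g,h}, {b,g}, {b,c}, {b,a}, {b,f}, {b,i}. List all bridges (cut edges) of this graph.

The edges on the cycle b-a-g-h-i-b are not bridges since each lies on that cycle.
But removing b-c disconnects b from c; removing e-g disconnects e from g; removing b-d disconnects b from d — these are bridges.

b-c, b-d, e-g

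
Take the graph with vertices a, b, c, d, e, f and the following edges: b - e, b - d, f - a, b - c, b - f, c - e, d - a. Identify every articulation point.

b

Removing b increases the component count from 1 to 2, so b is a cut vertex.
By contrast removing a leaves 1 component; it is not a cut vertex. No other vertex is a cut vertex either.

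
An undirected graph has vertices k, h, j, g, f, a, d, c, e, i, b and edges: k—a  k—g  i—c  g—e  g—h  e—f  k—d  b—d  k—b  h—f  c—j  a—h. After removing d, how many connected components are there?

2

With d gone, the remaining components are: {c, i, j}; {a, b, e, f, g, h, k}.
That is 2 components.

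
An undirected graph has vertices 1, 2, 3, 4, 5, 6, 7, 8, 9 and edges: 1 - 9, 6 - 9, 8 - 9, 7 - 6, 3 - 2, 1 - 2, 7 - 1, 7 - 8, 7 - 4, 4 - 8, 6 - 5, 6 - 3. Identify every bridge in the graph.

5-6

The edges on the cycle 7-1-9-8-7 are not bridges since each lies on that cycle.
But removing 6 - 5 disconnects 6 from 5 — this is a bridge.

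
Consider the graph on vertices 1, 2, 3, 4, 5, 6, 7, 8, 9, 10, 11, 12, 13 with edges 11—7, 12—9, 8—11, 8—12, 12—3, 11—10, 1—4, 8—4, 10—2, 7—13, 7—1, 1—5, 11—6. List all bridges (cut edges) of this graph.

1-5, 10-11, 10-2, 11-6, 12-3, 12-8, 12-9, 13-7

The edges on the cycle 8-11-7-1-4-8 are not bridges since each lies on that cycle.
But removing 3—12 disconnects 3 from 12; removing 11—6 disconnects 11 from 6; removing 7—13 disconnects 7 from 13; removing 8—12 disconnects 8 from 12 — these are bridges.
In total 8 edges are bridges.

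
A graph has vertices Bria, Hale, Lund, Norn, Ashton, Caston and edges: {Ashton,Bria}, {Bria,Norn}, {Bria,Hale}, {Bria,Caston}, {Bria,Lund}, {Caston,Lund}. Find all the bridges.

Ashton-Bria, Bria-Hale, Bria-Norn

The edges on the cycle Bria-Caston-Lund-Bria are not bridges since each lies on that cycle.
But removing Ashton - Bria disconnects Ashton from Bria; removing Hale - Bria disconnects Hale from Bria; removing Norn - Bria disconnects Norn from Bria — these are bridges.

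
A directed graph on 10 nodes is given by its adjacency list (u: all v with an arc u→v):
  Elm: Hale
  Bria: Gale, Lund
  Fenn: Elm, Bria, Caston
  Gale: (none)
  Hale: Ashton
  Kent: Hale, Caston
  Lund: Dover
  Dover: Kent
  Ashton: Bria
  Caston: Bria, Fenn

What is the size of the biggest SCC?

{Elm, Bria, Fenn, Hale, Kent, Lund, Dover, Ashton, Caston} are all mutually reachable — one SCC of size 9.
{Gale} is an SCC by itself.
The largest has 9 vertices.

9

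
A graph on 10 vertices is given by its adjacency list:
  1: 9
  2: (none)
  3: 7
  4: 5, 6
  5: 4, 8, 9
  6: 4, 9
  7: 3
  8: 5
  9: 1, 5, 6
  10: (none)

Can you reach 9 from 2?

No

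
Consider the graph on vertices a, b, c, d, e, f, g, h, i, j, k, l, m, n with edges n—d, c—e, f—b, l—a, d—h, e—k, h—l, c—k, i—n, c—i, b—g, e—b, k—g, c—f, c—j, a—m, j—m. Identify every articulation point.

c

Removing c increases the component count from 1 to 2, so c is a cut vertex.
By contrast removing f leaves 1 component; it is not a cut vertex. No other vertex is a cut vertex either.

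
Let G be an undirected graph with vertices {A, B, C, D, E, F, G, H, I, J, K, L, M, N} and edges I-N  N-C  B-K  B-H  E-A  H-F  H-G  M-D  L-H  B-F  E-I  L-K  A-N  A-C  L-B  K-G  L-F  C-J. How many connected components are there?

3

Starting from D we can reach D, M. That is one component of size 2.
Starting from B we can reach B, F, G, H, K, L. That is one component of size 6.
Starting from A we can reach A, C, E, I, J, N. That is one component of size 6.
Total: 3 components.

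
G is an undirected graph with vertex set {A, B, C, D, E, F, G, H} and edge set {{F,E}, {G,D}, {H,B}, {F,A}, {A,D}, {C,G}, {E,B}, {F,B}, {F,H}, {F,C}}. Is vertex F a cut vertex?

Yes

Deleting F raises the number of components from 1 to 2, so F is a cut vertex.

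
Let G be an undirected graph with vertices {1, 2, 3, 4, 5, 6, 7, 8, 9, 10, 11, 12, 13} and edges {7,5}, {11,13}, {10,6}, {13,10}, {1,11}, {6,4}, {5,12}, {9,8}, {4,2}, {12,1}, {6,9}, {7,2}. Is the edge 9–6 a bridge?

Removing 9–6 leaves no path between 9 and 6: the component count goes from 2 to 3. So it is a bridge.

Yes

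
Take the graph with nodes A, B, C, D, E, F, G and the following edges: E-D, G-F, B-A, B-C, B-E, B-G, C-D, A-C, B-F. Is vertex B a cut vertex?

Deleting B raises the number of components from 1 to 2, so B is a cut vertex.

Yes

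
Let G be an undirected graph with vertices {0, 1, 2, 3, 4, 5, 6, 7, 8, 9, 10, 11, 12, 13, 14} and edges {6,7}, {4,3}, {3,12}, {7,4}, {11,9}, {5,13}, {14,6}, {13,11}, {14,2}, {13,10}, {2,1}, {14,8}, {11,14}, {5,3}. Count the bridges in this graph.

6

The edges on the cycle 5-13-11-14-6-7-4-3-5 are not bridges since each lies on that cycle.
But removing 11–9 disconnects 11 from 9; removing 13–10 disconnects 13 from 10; removing 12–3 disconnects 12 from 3; removing 8–14 disconnects 8 from 14 — these are bridges.
In total 6 edges are bridges.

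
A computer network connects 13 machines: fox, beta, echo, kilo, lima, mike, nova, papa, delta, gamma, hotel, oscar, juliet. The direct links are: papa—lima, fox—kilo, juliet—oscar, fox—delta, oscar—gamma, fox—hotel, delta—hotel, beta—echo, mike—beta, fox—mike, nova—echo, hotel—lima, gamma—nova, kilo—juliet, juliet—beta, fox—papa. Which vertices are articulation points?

fox

Removing fox increases the component count from 1 to 2, so fox is a cut vertex.
By contrast removing papa leaves 1 component; it is not a cut vertex. No other vertex is a cut vertex either.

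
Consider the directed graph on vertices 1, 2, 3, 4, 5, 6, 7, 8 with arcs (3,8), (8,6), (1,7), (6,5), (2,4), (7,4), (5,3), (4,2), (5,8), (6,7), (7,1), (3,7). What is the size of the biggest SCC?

{3, 5, 6, 8} are all mutually reachable — one SCC of size 4.
{2, 4} are all mutually reachable — one SCC of size 2.
{1, 7} are all mutually reachable — one SCC of size 2.
The largest has 4 vertices.

4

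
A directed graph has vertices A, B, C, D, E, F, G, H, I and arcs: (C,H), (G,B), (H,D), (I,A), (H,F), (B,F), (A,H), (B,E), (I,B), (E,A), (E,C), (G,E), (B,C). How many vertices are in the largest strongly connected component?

{I} is an SCC by itself.
{D} is an SCC by itself.
{A} is an SCC by itself.
{E} is an SCC by itself.
{G} is an SCC by itself.
(and 4 more singleton SCCs)
The largest has 1 vertex.

1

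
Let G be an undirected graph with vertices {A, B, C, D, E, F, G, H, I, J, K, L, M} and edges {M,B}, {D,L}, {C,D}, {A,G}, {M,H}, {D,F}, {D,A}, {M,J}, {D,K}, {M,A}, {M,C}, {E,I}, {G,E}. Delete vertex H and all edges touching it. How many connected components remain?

1

With H gone, the remaining components are: {A, B, C, D, E, F, G, I, J, K, L, M}.
That is 1 component.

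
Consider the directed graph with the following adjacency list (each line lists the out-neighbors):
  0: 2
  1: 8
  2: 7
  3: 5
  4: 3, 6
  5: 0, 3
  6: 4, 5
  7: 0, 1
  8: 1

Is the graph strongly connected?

No

There is no directed path from 5 to 4, so the graph is not strongly connected.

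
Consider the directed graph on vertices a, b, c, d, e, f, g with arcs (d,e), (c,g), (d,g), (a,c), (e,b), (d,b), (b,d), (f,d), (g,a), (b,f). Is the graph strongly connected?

No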